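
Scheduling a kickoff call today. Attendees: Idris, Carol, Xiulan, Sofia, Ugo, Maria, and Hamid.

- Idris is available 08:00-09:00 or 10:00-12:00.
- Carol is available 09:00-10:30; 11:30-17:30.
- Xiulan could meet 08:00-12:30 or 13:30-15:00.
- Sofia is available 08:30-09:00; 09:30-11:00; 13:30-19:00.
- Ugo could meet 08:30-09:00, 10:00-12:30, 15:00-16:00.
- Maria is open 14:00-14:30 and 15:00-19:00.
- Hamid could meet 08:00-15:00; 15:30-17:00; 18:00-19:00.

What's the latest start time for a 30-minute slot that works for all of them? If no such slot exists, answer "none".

Idris ∩ Carol: 10:00-10:30, 11:30-12:00.
Idris ∩ Carol ∩ Xiulan: 10:00-10:30, 11:30-12:00.
Idris ∩ Carol ∩ Xiulan ∩ Sofia: 10:00-10:30.
Idris ∩ Carol ∩ Xiulan ∩ Sofia ∩ Ugo: 10:00-10:30.
Idris ∩ Carol ∩ Xiulan ∩ Sofia ∩ Ugo ∩ Maria: ∅.
Idris ∩ Carol ∩ Xiulan ∩ Sofia ∩ Ugo ∩ Maria ∩ Hamid: ∅.
There is no time when everyone is free.
No common window is at least 30 minutes long.

none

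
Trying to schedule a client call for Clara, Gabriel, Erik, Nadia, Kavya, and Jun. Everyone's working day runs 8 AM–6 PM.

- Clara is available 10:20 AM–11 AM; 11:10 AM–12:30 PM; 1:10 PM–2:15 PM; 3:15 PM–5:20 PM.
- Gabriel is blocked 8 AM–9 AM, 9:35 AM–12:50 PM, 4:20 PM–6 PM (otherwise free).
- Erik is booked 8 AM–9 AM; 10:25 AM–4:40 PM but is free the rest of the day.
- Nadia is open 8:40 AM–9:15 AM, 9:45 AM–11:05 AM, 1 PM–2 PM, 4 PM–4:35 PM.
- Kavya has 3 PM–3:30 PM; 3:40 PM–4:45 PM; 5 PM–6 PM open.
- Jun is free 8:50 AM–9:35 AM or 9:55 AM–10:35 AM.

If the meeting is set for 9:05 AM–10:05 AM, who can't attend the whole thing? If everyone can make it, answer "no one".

Clara, Gabriel, Jun, Kavya, Nadia

Clara free: 10:20-11:00, 11:10-12:30, 13:10-14:15, 15:15-17:20.
Gabriel free: 09:00-09:35, 12:50-16:20 (invert busy blocks within the working day).
Erik free: 09:00-10:25, 16:40-18:00 (invert busy blocks within the working day).
Nadia free: 08:40-09:15, 09:45-11:05, 13:00-14:00, 16:00-16:35.
Kavya free: 15:00-15:30, 15:40-16:45, 17:00-18:00.
Jun free: 08:50-09:35, 09:55-10:35.
Clara: not fully free for 09:05-10:05. Gabriel: not fully free for 09:05-10:05. Erik: free for 09:05-10:05. Nadia: not fully free for 09:05-10:05. Kavya: not fully free for 09:05-10:05. Jun: not fully free for 09:05-10:05.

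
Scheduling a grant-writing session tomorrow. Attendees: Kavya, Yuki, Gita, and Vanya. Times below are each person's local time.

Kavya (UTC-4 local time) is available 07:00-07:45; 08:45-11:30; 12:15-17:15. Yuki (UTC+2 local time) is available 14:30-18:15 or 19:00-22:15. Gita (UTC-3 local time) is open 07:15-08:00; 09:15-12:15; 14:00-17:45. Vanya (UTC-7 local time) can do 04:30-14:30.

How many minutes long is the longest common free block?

195

Kavya in UTC: 11:00-11:45, 12:45-15:30, 16:15-21:15 (add 4h to convert from UTC-4).
Yuki in UTC: 12:30-16:15, 17:00-20:15 (subtract 2h to convert from UTC+2).
Gita in UTC: 10:15-11:00, 12:15-15:15, 17:00-20:45 (add 3h to convert from UTC-3).
Vanya in UTC: 11:30-21:30 (add 7h to convert from UTC-7).
Kavya ∩ Yuki: 12:45-15:30, 17:00-20:15.
Kavya ∩ Yuki ∩ Gita: 12:45-15:15, 17:00-20:15.
Kavya ∩ Yuki ∩ Gita ∩ Vanya: 12:45-15:15, 17:00-20:15.
The longest is 17:00-20:15 at 195 minutes.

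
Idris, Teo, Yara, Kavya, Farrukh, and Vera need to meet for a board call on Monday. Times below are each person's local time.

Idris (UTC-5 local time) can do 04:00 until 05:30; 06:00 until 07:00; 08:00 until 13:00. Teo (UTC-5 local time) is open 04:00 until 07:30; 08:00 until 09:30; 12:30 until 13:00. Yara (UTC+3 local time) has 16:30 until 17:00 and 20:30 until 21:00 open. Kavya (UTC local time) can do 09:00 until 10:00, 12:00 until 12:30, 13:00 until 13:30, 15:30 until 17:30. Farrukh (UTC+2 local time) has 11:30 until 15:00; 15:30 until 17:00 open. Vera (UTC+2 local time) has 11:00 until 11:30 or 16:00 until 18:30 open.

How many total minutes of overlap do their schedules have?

0

Idris in UTC: 09:00-10:30, 11:00-12:00, 13:00-18:00 (add 5h to convert from UTC-5).
Teo in UTC: 09:00-12:30, 13:00-14:30, 17:30-18:00 (add 5h to convert from UTC-5).
Yara in UTC: 13:30-14:00, 17:30-18:00 (subtract 3h to convert from UTC+3).
Kavya in UTC: 09:00-10:00, 12:00-12:30, 13:00-13:30, 15:30-17:30.
Farrukh in UTC: 09:30-13:00, 13:30-15:00 (subtract 2h to convert from UTC+2).
Vera in UTC: 09:00-09:30, 14:00-16:30 (subtract 2h to convert from UTC+2).
Idris ∩ Teo: 09:00-10:30, 11:00-12:00, 13:00-14:30, 17:30-18:00.
Idris ∩ Teo ∩ Yara: 13:30-14:00, 17:30-18:00.
Idris ∩ Teo ∩ Yara ∩ Kavya: ∅.
Idris ∩ Teo ∩ Yara ∩ Kavya ∩ Farrukh: ∅.
Idris ∩ Teo ∩ Yara ∩ Kavya ∩ Farrukh ∩ Vera: ∅.
There is no time when everyone is free.
There is no common window, so the total is 0 minutes.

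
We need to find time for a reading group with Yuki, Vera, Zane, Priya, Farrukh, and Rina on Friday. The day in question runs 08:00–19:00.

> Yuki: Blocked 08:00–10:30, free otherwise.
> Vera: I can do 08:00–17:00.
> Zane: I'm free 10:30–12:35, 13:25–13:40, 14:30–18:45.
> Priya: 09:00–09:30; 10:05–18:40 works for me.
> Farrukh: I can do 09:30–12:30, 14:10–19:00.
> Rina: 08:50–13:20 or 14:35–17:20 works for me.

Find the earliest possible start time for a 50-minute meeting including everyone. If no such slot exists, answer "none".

10:30

Yuki free: 10:30-19:00 (invert busy blocks within the working day).
Vera free: 08:00-17:00.
Zane free: 10:30-12:35, 13:25-13:40, 14:30-18:45.
Priya free: 09:00-09:30, 10:05-18:40.
Farrukh free: 09:30-12:30, 14:10-19:00.
Rina free: 08:50-13:20, 14:35-17:20.
Yuki ∩ Vera: 10:30-17:00.
Yuki ∩ Vera ∩ Zane: 10:30-12:35, 13:25-13:40, 14:30-17:00.
Yuki ∩ Vera ∩ Zane ∩ Priya: 10:30-12:35, 13:25-13:40, 14:30-17:00.
Yuki ∩ Vera ∩ Zane ∩ Priya ∩ Farrukh: 10:30-12:30, 14:30-17:00.
Yuki ∩ Vera ∩ Zane ∩ Priya ∩ Farrukh ∩ Rina: 10:30-12:30, 14:35-17:00.
The first common window of at least 50 minutes is 10:30-12:30, so the earliest start is 10:30.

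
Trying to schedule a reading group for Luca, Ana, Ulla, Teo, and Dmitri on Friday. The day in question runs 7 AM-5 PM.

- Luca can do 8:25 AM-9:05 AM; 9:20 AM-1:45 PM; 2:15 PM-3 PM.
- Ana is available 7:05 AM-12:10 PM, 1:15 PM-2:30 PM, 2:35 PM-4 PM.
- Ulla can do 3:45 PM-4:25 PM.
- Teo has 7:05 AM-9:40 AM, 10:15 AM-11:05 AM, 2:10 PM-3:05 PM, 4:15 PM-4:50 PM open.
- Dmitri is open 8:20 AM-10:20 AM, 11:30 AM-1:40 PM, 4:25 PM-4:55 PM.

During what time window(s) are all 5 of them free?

none

Luca ∩ Ana: 08:25-09:05, 09:20-12:10, 13:15-13:45, 14:15-14:30, 14:35-15:00.
Luca ∩ Ana ∩ Ulla: ∅.
Luca ∩ Ana ∩ Ulla ∩ Teo: ∅.
Luca ∩ Ana ∩ Ulla ∩ Teo ∩ Dmitri: ∅.
There is no time when everyone is free.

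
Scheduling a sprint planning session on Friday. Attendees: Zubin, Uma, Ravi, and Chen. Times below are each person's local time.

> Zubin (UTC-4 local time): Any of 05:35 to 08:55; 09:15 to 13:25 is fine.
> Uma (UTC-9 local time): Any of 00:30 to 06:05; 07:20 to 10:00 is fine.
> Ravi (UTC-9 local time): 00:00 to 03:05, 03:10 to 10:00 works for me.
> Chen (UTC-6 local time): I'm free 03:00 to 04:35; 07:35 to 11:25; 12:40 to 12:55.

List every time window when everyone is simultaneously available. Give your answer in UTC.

Zubin in UTC: 09:35-12:55, 13:15-17:25 (add 4h to convert from UTC-4).
Uma in UTC: 09:30-15:05, 16:20-19:00 (add 9h to convert from UTC-9).
Ravi in UTC: 09:00-12:05, 12:10-19:00 (add 9h to convert from UTC-9).
Chen in UTC: 09:00-10:35, 13:35-17:25, 18:40-18:55 (add 6h to convert from UTC-6).
Zubin ∩ Uma: 09:35-12:55, 13:15-15:05, 16:20-17:25.
Zubin ∩ Uma ∩ Ravi: 09:35-12:05, 12:10-12:55, 13:15-15:05, 16:20-17:25.
Zubin ∩ Uma ∩ Ravi ∩ Chen: 09:35-10:35, 13:35-15:05, 16:20-17:25.

09:35-10:35, 13:35-15:05, 16:20-17:25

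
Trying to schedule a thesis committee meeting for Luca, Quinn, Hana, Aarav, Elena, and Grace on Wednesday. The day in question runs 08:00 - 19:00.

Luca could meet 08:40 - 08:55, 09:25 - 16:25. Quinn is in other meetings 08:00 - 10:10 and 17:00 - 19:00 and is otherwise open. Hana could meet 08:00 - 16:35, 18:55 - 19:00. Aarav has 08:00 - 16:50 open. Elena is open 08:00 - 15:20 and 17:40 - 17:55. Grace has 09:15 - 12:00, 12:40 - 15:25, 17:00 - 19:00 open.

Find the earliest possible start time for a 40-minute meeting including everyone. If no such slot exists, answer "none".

10:10

Luca free: 08:40-08:55, 09:25-16:25.
Quinn free: 10:10-17:00 (invert busy blocks within the working day).
Hana free: 08:00-16:35, 18:55-19:00.
Aarav free: 08:00-16:50.
Elena free: 08:00-15:20, 17:40-17:55.
Grace free: 09:15-12:00, 12:40-15:25, 17:00-19:00.
Luca ∩ Quinn: 10:10-16:25.
Luca ∩ Quinn ∩ Hana: 10:10-16:25.
Luca ∩ Quinn ∩ Hana ∩ Aarav: 10:10-16:25.
Luca ∩ Quinn ∩ Hana ∩ Aarav ∩ Elena: 10:10-15:20.
Luca ∩ Quinn ∩ Hana ∩ Aarav ∩ Elena ∩ Grace: 10:10-12:00, 12:40-15:20.
The first common window of at least 40 minutes is 10:10-12:00, so the earliest start is 10:10.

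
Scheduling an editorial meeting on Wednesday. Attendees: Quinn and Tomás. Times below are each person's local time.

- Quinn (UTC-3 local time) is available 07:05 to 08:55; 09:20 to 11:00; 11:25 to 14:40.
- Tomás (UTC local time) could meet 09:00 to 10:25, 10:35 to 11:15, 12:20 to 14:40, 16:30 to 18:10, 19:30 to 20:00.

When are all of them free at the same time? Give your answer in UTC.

10:05-10:25, 10:35-11:15, 12:20-14:00, 14:25-14:40, 16:30-17:40

Quinn in UTC: 10:05-11:55, 12:20-14:00, 14:25-17:40 (add 3h to convert from UTC-3).
Tomás in UTC: 09:00-10:25, 10:35-11:15, 12:20-14:40, 16:30-18:10, 19:30-20:00.
Quinn ∩ Tomás: 10:05-10:25, 10:35-11:15, 12:20-14:00, 14:25-14:40, 16:30-17:40.
So the common availability across everyone is 10:05-10:25, 10:35-11:15, 12:20-14:00, 14:25-14:40, 16:30-17:40.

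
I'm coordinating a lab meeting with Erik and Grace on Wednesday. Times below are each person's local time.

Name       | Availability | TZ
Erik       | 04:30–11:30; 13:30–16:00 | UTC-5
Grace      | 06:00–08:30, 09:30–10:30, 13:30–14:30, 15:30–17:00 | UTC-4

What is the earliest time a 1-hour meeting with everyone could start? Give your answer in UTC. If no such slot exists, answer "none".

10:00

Erik in UTC: 09:30-16:30, 18:30-21:00 (add 5h to convert from UTC-5).
Grace in UTC: 10:00-12:30, 13:30-14:30, 17:30-18:30, 19:30-21:00 (add 4h to convert from UTC-4).
Erik ∩ Grace: 10:00-12:30, 13:30-14:30, 19:30-21:00.
Those are the intersection windows.
The first common window of at least 60 minutes is 10:00-12:30, so the earliest start is 10:00.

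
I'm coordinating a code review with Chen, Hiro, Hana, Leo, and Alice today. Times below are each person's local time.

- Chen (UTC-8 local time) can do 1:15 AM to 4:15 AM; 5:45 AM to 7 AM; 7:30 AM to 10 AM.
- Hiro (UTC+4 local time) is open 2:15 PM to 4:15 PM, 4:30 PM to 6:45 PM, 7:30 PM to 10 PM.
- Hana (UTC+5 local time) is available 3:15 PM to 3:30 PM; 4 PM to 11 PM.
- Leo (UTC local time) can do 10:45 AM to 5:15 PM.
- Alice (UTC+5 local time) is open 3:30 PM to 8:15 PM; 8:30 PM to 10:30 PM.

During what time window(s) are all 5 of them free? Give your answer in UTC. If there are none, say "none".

Chen in UTC: 09:15-12:15, 13:45-15:00, 15:30-18:00 (add 8h to convert from UTC-8).
Hiro in UTC: 10:15-12:15, 12:30-14:45, 15:30-18:00 (subtract 4h to convert from UTC+4).
Hana in UTC: 10:15-10:30, 11:00-18:00 (subtract 5h to convert from UTC+5).
Leo in UTC: 10:45-17:15.
Alice in UTC: 10:30-15:15, 15:30-17:30 (subtract 5h to convert from UTC+5).
Chen ∩ Hiro: 10:15-12:15, 13:45-14:45, 15:30-18:00.
Chen ∩ Hiro ∩ Hana: 10:15-10:30, 11:00-12:15, 13:45-14:45, 15:30-18:00.
Chen ∩ Hiro ∩ Hana ∩ Leo: 11:00-12:15, 13:45-14:45, 15:30-17:15.
Chen ∩ Hiro ∩ Hana ∩ Leo ∩ Alice: 11:00-12:15, 13:45-14:45, 15:30-17:15.
Those are the intersection windows.

11:00-12:15, 13:45-14:45, 15:30-17:15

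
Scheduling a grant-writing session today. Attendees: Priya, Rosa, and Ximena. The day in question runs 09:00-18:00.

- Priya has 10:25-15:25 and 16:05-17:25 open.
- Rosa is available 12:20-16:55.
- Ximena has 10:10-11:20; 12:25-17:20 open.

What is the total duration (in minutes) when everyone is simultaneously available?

230

Priya ∩ Rosa: 12:20-15:25, 16:05-16:55.
Priya ∩ Rosa ∩ Ximena: 12:25-15:25, 16:05-16:55.
Those are the intersection windows.
Summing the common windows: 180 + 50 = 230 minutes.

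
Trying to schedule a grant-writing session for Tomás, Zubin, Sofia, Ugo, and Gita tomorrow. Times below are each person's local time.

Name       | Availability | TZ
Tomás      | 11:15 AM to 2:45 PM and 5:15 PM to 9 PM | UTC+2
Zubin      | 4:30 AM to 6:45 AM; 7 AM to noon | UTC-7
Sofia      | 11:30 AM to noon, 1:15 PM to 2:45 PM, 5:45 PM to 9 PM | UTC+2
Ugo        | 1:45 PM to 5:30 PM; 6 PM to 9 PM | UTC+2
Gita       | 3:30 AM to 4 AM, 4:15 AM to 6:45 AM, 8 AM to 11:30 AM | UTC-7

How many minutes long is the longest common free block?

Tomás in UTC: 09:15-12:45, 15:15-19:00 (subtract 2h to convert from UTC+2).
Zubin in UTC: 11:30-13:45, 14:00-19:00 (add 7h to convert from UTC-7).
Sofia in UTC: 09:30-10:00, 11:15-12:45, 15:45-19:00 (subtract 2h to convert from UTC+2).
Ugo in UTC: 11:45-15:30, 16:00-19:00 (subtract 2h to convert from UTC+2).
Gita in UTC: 10:30-11:00, 11:15-13:45, 15:00-18:30 (add 7h to convert from UTC-7).
Tomás ∩ Zubin: 11:30-12:45, 15:15-19:00.
Tomás ∩ Zubin ∩ Sofia: 11:30-12:45, 15:45-19:00.
Tomás ∩ Zubin ∩ Sofia ∩ Ugo: 11:45-12:45, 16:00-19:00.
Tomás ∩ Zubin ∩ Sofia ∩ Ugo ∩ Gita: 11:45-12:45, 16:00-18:30.
The longest is 16:00-18:30 at 150 minutes.

150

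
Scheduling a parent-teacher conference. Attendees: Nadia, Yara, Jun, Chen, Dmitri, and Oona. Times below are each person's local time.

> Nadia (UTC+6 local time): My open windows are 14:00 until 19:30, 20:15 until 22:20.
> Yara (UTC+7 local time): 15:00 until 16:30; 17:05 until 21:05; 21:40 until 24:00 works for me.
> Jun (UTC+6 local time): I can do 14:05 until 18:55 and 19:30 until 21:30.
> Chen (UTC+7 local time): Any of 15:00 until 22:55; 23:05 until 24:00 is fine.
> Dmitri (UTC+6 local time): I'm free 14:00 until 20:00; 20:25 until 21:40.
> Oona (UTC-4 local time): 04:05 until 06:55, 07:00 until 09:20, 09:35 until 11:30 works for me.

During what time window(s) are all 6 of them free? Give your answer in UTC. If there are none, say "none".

08:05-09:30, 10:05-10:55, 11:00-12:55, 14:40-15:30

Nadia in UTC: 08:00-13:30, 14:15-16:20 (subtract 6h to convert from UTC+6).
Yara in UTC: 08:00-09:30, 10:05-14:05, 14:40-17:00 (subtract 7h to convert from UTC+7).
Jun in UTC: 08:05-12:55, 13:30-15:30 (subtract 6h to convert from UTC+6).
Chen in UTC: 08:00-15:55, 16:05-17:00 (subtract 7h to convert from UTC+7).
Dmitri in UTC: 08:00-14:00, 14:25-15:40 (subtract 6h to convert from UTC+6).
Oona in UTC: 08:05-10:55, 11:00-13:20, 13:35-15:30 (add 4h to convert from UTC-4).
Nadia ∩ Yara: 08:00-09:30, 10:05-13:30, 14:40-16:20.
Nadia ∩ Yara ∩ Jun: 08:05-09:30, 10:05-12:55, 14:40-15:30.
Nadia ∩ Yara ∩ Jun ∩ Chen: 08:05-09:30, 10:05-12:55, 14:40-15:30.
Nadia ∩ Yara ∩ Jun ∩ Chen ∩ Dmitri: 08:05-09:30, 10:05-12:55, 14:40-15:30.
Nadia ∩ Yara ∩ Jun ∩ Chen ∩ Dmitri ∩ Oona: 08:05-09:30, 10:05-10:55, 11:00-12:55, 14:40-15:30.
Those are the intersection windows.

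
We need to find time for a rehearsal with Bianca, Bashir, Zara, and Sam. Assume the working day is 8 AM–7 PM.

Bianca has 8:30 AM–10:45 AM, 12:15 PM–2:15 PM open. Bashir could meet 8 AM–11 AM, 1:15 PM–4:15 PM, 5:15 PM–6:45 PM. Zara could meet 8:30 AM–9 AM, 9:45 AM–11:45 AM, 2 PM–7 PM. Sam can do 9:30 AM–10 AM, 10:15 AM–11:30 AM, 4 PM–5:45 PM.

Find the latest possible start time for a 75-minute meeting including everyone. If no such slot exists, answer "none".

none

Bianca ∩ Bashir: 08:30-10:45, 13:15-14:15.
Bianca ∩ Bashir ∩ Zara: 08:30-09:00, 09:45-10:45, 14:00-14:15.
Bianca ∩ Bashir ∩ Zara ∩ Sam: 09:45-10:00, 10:15-10:45.
So the common availability across everyone is 09:45-10:00, 10:15-10:45.
No common window is at least 75 minutes long.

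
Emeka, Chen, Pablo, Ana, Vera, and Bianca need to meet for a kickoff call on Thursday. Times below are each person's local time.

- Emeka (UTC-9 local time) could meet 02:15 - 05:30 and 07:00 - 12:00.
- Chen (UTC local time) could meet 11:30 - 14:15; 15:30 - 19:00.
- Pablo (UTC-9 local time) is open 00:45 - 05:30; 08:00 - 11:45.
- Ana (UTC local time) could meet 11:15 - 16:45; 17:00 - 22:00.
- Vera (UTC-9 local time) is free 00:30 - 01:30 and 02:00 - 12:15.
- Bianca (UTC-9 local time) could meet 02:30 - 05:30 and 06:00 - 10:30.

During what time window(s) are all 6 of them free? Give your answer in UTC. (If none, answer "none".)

11:30-14:15, 17:00-19:00

Emeka in UTC: 11:15-14:30, 16:00-21:00 (add 9h to convert from UTC-9).
Chen in UTC: 11:30-14:15, 15:30-19:00.
Pablo in UTC: 09:45-14:30, 17:00-20:45 (add 9h to convert from UTC-9).
Ana in UTC: 11:15-16:45, 17:00-22:00.
Vera in UTC: 09:30-10:30, 11:00-21:15 (add 9h to convert from UTC-9).
Bianca in UTC: 11:30-14:30, 15:00-19:30 (add 9h to convert from UTC-9).
Emeka ∩ Chen: 11:30-14:15, 16:00-19:00.
Emeka ∩ Chen ∩ Pablo: 11:30-14:15, 17:00-19:00.
Emeka ∩ Chen ∩ Pablo ∩ Ana: 11:30-14:15, 17:00-19:00.
Emeka ∩ Chen ∩ Pablo ∩ Ana ∩ Vera: 11:30-14:15, 17:00-19:00.
Emeka ∩ Chen ∩ Pablo ∩ Ana ∩ Vera ∩ Bianca: 11:30-14:15, 17:00-19:00.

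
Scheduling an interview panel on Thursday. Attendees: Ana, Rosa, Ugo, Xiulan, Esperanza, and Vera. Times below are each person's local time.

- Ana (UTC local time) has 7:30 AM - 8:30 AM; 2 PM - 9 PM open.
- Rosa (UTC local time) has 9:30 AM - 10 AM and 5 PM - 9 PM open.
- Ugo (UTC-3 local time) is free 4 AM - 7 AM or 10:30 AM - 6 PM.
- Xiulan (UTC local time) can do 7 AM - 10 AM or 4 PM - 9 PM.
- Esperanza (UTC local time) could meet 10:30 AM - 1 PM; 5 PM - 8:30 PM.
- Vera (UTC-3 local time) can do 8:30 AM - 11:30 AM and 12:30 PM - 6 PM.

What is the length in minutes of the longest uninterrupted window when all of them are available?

210

Ana in UTC: 07:30-08:30, 14:00-21:00.
Rosa in UTC: 09:30-10:00, 17:00-21:00.
Ugo in UTC: 07:00-10:00, 13:30-21:00 (add 3h to convert from UTC-3).
Xiulan in UTC: 07:00-10:00, 16:00-21:00.
Esperanza in UTC: 10:30-13:00, 17:00-20:30.
Vera in UTC: 11:30-14:30, 15:30-21:00 (add 3h to convert from UTC-3).
Ana ∩ Rosa: 17:00-21:00.
Ana ∩ Rosa ∩ Ugo: 17:00-21:00.
Ana ∩ Rosa ∩ Ugo ∩ Xiulan: 17:00-21:00.
Ana ∩ Rosa ∩ Ugo ∩ Xiulan ∩ Esperanza: 17:00-20:30.
Ana ∩ Rosa ∩ Ugo ∩ Xiulan ∩ Esperanza ∩ Vera: 17:00-20:30.
Those are the intersection windows.
The longest is 17:00-20:30 at 210 minutes.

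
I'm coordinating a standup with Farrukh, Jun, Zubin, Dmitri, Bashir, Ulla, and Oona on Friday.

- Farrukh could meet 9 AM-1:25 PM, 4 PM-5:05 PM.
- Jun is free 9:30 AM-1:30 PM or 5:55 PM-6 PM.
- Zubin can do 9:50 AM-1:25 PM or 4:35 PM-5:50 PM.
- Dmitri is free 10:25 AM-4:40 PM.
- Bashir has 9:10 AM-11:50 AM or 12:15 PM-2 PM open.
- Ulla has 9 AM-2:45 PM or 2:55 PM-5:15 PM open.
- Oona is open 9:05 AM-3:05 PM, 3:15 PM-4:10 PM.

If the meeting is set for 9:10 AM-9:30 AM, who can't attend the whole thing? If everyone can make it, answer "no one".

Dmitri, Jun, Zubin

Farrukh: free for 09:10-09:30. Jun: not fully free for 09:10-09:30. Zubin: not fully free for 09:10-09:30. Dmitri: not fully free for 09:10-09:30. Bashir: free for 09:10-09:30. Ulla: free for 09:10-09:30. Oona: free for 09:10-09:30.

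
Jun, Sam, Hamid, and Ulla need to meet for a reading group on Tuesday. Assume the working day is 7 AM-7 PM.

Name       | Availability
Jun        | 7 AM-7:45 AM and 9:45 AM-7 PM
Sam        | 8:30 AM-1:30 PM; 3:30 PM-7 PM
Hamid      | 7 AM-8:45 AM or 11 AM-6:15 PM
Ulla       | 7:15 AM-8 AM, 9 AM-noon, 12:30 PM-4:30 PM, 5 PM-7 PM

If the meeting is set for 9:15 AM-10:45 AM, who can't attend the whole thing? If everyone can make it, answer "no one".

Jun: not fully free for 09:15-10:45. Sam: free for 09:15-10:45. Hamid: not fully free for 09:15-10:45. Ulla: free for 09:15-10:45.

Hamid, Jun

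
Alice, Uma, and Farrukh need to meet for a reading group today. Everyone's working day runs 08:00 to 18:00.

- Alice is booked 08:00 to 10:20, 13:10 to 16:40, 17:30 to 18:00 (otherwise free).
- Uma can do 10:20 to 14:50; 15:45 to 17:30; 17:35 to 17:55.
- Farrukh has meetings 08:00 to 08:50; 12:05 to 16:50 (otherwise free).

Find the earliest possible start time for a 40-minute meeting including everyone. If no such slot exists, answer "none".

Alice free: 10:20-13:10, 16:40-17:30 (invert busy blocks within the working day).
Uma free: 10:20-14:50, 15:45-17:30, 17:35-17:55.
Farrukh free: 08:50-12:05, 16:50-18:00 (invert busy blocks within the working day).
Alice ∩ Uma: 10:20-13:10, 16:40-17:30.
Alice ∩ Uma ∩ Farrukh: 10:20-12:05, 16:50-17:30.
The first common window of at least 40 minutes is 10:20-12:05, so the earliest start is 10:20.

10:20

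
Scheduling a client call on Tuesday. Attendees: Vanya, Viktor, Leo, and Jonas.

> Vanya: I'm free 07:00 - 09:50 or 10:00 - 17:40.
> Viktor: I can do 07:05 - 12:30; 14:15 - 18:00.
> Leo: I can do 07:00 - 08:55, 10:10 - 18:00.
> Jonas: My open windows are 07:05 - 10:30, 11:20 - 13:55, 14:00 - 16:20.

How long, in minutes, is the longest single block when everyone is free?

125

Vanya ∩ Viktor: 07:05-09:50, 10:00-12:30, 14:15-17:40.
Vanya ∩ Viktor ∩ Leo: 07:05-08:55, 10:10-12:30, 14:15-17:40.
Vanya ∩ Viktor ∩ Leo ∩ Jonas: 07:05-08:55, 10:10-10:30, 11:20-12:30, 14:15-16:20.
The longest is 14:15-16:20 at 125 minutes.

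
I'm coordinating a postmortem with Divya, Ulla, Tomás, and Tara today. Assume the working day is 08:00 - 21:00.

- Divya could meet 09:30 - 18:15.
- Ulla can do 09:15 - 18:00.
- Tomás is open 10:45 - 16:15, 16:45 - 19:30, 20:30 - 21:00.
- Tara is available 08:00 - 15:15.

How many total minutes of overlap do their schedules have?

270

Divya ∩ Ulla: 09:30-18:00.
Divya ∩ Ulla ∩ Tomás: 10:45-16:15, 16:45-18:00.
Divya ∩ Ulla ∩ Tomás ∩ Tara: 10:45-15:15.
That's a single block of 270 minutes.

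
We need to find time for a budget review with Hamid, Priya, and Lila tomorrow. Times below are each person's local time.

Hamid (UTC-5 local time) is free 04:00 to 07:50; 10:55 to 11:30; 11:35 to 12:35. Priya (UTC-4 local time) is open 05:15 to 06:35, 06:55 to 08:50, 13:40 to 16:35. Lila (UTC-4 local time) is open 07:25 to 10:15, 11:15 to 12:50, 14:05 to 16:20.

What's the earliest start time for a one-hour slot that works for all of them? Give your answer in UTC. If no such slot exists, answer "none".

Hamid in UTC: 09:00-12:50, 15:55-16:30, 16:35-17:35 (add 5h to convert from UTC-5).
Priya in UTC: 09:15-10:35, 10:55-12:50, 17:40-20:35 (add 4h to convert from UTC-4).
Lila in UTC: 11:25-14:15, 15:15-16:50, 18:05-20:20 (add 4h to convert from UTC-4).
Hamid ∩ Priya: 09:15-10:35, 10:55-12:50.
Hamid ∩ Priya ∩ Lila: 11:25-12:50.
The first common window of at least 60 minutes is 11:25-12:50, so the earliest start is 11:25.

11:25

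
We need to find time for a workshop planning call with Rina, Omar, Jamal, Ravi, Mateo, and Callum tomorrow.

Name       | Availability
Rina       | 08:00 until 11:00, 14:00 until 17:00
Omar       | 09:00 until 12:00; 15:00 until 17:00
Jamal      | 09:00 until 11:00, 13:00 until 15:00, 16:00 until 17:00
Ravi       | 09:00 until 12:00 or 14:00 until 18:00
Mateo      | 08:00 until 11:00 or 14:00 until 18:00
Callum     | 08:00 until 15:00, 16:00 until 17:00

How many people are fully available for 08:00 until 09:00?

Rina, Mateo, and Callum can make the full 08:00-09:00 slot — that's 3.

3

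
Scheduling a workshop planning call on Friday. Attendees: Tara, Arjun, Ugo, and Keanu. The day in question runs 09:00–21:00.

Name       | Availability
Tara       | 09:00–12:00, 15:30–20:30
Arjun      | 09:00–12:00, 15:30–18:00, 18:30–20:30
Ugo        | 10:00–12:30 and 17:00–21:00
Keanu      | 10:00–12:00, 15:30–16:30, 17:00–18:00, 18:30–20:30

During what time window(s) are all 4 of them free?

10:00-12:00, 17:00-18:00, 18:30-20:30

Tara ∩ Arjun: 09:00-12:00, 15:30-18:00, 18:30-20:30.
Tara ∩ Arjun ∩ Ugo: 10:00-12:00, 17:00-18:00, 18:30-20:30.
Tara ∩ Arjun ∩ Ugo ∩ Keanu: 10:00-12:00, 17:00-18:00, 18:30-20:30.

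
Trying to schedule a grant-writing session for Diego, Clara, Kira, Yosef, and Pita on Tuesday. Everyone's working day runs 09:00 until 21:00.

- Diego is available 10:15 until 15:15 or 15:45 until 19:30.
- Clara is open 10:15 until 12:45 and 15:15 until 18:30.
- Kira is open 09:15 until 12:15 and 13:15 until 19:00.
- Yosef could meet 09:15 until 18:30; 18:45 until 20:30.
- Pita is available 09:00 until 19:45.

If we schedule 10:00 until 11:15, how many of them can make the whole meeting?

Kira, Yosef, and Pita can make the full 10:00-11:15 slot — that's 3.

3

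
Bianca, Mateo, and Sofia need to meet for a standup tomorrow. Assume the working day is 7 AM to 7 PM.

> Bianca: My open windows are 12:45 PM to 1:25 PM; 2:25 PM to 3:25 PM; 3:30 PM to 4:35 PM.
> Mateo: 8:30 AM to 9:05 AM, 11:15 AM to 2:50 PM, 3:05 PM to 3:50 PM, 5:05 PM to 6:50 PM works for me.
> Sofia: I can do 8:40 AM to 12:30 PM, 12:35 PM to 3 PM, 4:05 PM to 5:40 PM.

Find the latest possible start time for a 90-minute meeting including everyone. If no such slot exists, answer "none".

Bianca ∩ Mateo: 12:45-13:25, 14:25-14:50, 15:05-15:25, 15:30-15:50.
Bianca ∩ Mateo ∩ Sofia: 12:45-13:25, 14:25-14:50.
No common window is at least 90 minutes long.

none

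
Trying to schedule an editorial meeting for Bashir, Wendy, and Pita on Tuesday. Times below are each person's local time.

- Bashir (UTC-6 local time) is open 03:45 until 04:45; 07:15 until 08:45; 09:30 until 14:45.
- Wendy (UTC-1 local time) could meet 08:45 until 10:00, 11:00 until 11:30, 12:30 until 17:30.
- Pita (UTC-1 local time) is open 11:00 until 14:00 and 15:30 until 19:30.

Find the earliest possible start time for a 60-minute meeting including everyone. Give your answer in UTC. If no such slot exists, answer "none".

Bashir in UTC: 09:45-10:45, 13:15-14:45, 15:30-20:45 (add 6h to convert from UTC-6).
Wendy in UTC: 09:45-11:00, 12:00-12:30, 13:30-18:30 (add 1h to convert from UTC-1).
Pita in UTC: 12:00-15:00, 16:30-20:30 (add 1h to convert from UTC-1).
Bashir ∩ Wendy: 09:45-10:45, 13:30-14:45, 15:30-18:30.
Bashir ∩ Wendy ∩ Pita: 13:30-14:45, 16:30-18:30.
Those are the intersection windows.
The first common window of at least 60 minutes is 13:30-14:45, so the earliest start is 13:30.

13:30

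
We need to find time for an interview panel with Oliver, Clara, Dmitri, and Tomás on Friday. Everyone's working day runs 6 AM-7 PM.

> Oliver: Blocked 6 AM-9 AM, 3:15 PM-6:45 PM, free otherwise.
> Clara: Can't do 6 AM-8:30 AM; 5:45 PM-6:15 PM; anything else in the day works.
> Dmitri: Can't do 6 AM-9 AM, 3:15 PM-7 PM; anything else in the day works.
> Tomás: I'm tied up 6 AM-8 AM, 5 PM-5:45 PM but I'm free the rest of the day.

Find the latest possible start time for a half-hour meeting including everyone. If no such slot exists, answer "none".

Oliver free: 09:00-15:15, 18:45-19:00 (invert busy blocks within the working day).
Clara free: 08:30-17:45, 18:15-19:00 (invert busy blocks within the working day).
Dmitri free: 09:00-15:15 (invert busy blocks within the working day).
Tomás free: 08:00-17:00, 17:45-19:00 (invert busy blocks within the working day).
Oliver ∩ Clara: 09:00-15:15, 18:45-19:00.
Oliver ∩ Clara ∩ Dmitri: 09:00-15:15.
Oliver ∩ Clara ∩ Dmitri ∩ Tomás: 09:00-15:15.
The last common window of at least 30 minutes is 09:00-15:15; a 30-minute meeting can start as late as 14:45 and still end by 15:15.

14:45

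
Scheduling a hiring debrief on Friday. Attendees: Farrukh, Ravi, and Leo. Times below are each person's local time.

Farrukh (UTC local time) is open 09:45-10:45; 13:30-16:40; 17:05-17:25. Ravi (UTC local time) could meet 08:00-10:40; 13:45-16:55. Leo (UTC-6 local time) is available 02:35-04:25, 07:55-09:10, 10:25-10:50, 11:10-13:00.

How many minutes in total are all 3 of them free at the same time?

Farrukh in UTC: 09:45-10:45, 13:30-16:40, 17:05-17:25.
Ravi in UTC: 08:00-10:40, 13:45-16:55.
Leo in UTC: 08:35-10:25, 13:55-15:10, 16:25-16:50, 17:10-19:00 (add 6h to convert from UTC-6).
Farrukh ∩ Ravi: 09:45-10:40, 13:45-16:40.
Farrukh ∩ Ravi ∩ Leo: 09:45-10:25, 13:55-15:10, 16:25-16:40.
Summing the common windows: 40 + 75 + 15 = 130 minutes.

130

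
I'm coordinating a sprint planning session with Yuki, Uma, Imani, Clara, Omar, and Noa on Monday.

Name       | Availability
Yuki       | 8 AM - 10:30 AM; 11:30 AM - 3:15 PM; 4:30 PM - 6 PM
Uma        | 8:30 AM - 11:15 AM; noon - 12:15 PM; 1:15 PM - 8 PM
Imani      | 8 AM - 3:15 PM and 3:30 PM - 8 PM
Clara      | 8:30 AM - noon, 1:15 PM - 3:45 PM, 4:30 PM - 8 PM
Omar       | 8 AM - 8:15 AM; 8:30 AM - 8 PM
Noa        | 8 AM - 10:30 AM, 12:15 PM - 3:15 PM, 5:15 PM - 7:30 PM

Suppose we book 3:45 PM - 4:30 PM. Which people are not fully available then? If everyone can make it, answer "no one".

Yuki: not fully free for 15:45-16:30. Uma: free for 15:45-16:30. Imani: free for 15:45-16:30. Clara: not fully free for 15:45-16:30. Omar: free for 15:45-16:30. Noa: not fully free for 15:45-16:30.

Clara, Noa, Yuki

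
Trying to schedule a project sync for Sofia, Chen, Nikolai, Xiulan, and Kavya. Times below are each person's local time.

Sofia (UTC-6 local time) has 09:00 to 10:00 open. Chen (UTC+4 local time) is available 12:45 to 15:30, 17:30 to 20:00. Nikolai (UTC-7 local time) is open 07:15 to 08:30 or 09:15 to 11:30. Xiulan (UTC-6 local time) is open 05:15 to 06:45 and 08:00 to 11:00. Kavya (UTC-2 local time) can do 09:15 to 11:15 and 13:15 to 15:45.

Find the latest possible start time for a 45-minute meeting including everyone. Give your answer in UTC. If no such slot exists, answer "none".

Sofia in UTC: 15:00-16:00 (add 6h to convert from UTC-6).
Chen in UTC: 08:45-11:30, 13:30-16:00 (subtract 4h to convert from UTC+4).
Nikolai in UTC: 14:15-15:30, 16:15-18:30 (add 7h to convert from UTC-7).
Xiulan in UTC: 11:15-12:45, 14:00-17:00 (add 6h to convert from UTC-6).
Kavya in UTC: 11:15-13:15, 15:15-17:45 (add 2h to convert from UTC-2).
Sofia ∩ Chen: 15:00-16:00.
Sofia ∩ Chen ∩ Nikolai: 15:00-15:30.
Sofia ∩ Chen ∩ Nikolai ∩ Xiulan: 15:00-15:30.
Sofia ∩ Chen ∩ Nikolai ∩ Xiulan ∩ Kavya: 15:15-15:30.
No common window is at least 45 minutes long.

none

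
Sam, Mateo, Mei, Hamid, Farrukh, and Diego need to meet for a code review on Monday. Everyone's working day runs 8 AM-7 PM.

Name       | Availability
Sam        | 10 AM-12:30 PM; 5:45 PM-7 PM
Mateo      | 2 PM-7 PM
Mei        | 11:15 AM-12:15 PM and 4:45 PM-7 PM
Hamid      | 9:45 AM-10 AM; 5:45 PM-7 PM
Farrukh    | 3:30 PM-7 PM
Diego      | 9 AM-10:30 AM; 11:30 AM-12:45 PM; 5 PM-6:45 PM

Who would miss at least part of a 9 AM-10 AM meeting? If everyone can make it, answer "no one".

Farrukh, Hamid, Mateo, Mei, Sam

Sam: not fully free for 09:00-10:00. Mateo: not fully free for 09:00-10:00. Mei: not fully free for 09:00-10:00. Hamid: not fully free for 09:00-10:00. Farrukh: not fully free for 09:00-10:00. Diego: free for 09:00-10:00.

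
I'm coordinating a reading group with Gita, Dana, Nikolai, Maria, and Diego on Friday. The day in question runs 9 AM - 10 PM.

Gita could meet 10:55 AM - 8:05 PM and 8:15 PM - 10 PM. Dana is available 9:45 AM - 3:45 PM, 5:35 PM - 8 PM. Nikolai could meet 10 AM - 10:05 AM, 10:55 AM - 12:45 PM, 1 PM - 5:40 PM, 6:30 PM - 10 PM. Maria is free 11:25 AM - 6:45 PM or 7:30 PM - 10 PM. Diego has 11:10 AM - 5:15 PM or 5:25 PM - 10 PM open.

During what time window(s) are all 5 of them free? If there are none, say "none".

11:25-12:45, 13:00-15:45, 17:35-17:40, 18:30-18:45, 19:30-20:00

Gita ∩ Dana: 10:55-15:45, 17:35-20:00.
Gita ∩ Dana ∩ Nikolai: 10:55-12:45, 13:00-15:45, 17:35-17:40, 18:30-20:00.
Gita ∩ Dana ∩ Nikolai ∩ Maria: 11:25-12:45, 13:00-15:45, 17:35-17:40, 18:30-18:45, 19:30-20:00.
Gita ∩ Dana ∩ Nikolai ∩ Maria ∩ Diego: 11:25-12:45, 13:00-15:45, 17:35-17:40, 18:30-18:45, 19:30-20:00.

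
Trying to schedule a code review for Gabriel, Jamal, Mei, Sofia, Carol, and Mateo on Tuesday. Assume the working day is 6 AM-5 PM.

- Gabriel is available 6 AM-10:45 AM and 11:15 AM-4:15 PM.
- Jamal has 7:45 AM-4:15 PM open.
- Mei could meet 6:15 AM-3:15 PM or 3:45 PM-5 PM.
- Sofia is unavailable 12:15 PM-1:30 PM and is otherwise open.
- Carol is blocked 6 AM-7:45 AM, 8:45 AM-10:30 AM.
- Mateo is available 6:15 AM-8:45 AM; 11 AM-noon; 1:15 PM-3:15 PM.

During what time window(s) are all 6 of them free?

Gabriel free: 06:00-10:45, 11:15-16:15.
Jamal free: 07:45-16:15.
Mei free: 06:15-15:15, 15:45-17:00.
Sofia free: 06:00-12:15, 13:30-17:00 (invert busy blocks within the working day).
Carol free: 07:45-08:45, 10:30-17:00 (invert busy blocks within the working day).
Mateo free: 06:15-08:45, 11:00-12:00, 13:15-15:15.
Gabriel ∩ Jamal: 07:45-10:45, 11:15-16:15.
Gabriel ∩ Jamal ∩ Mei: 07:45-10:45, 11:15-15:15, 15:45-16:15.
Gabriel ∩ Jamal ∩ Mei ∩ Sofia: 07:45-10:45, 11:15-12:15, 13:30-15:15, 15:45-16:15.
Gabriel ∩ Jamal ∩ Mei ∩ Sofia ∩ Carol: 07:45-08:45, 10:30-10:45, 11:15-12:15, 13:30-15:15, 15:45-16:15.
Gabriel ∩ Jamal ∩ Mei ∩ Sofia ∩ Carol ∩ Mateo: 07:45-08:45, 11:15-12:00, 13:30-15:15.
So the common availability across everyone is 07:45-08:45, 11:15-12:00, 13:30-15:15.

07:45-08:45, 11:15-12:00, 13:30-15:15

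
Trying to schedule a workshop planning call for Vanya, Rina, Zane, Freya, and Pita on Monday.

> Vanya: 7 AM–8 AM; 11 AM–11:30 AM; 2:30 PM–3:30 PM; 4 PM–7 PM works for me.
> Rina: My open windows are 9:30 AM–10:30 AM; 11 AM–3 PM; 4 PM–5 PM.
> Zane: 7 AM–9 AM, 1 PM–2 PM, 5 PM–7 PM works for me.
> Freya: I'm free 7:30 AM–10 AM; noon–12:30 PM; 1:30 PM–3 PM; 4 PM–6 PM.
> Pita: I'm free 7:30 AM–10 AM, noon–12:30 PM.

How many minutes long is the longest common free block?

Vanya ∩ Rina: 11:00-11:30, 14:30-15:00, 16:00-17:00.
Vanya ∩ Rina ∩ Zane: ∅.
Vanya ∩ Rina ∩ Zane ∩ Freya: ∅.
Vanya ∩ Rina ∩ Zane ∩ Freya ∩ Pita: ∅.
There is no time when everyone is free.
No common window exists, so the longest block is 0 minutes.

0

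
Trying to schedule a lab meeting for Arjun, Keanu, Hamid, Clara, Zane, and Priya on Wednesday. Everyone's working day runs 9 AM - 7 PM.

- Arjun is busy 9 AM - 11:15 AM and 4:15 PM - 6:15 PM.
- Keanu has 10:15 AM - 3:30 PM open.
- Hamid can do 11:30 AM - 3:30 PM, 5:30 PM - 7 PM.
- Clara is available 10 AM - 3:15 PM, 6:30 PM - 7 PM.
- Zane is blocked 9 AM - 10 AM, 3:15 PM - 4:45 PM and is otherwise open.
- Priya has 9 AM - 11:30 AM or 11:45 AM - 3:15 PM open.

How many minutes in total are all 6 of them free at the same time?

210

Arjun free: 11:15-16:15, 18:15-19:00 (invert busy blocks within the working day).
Keanu free: 10:15-15:30.
Hamid free: 11:30-15:30, 17:30-19:00.
Clara free: 10:00-15:15, 18:30-19:00.
Zane free: 10:00-15:15, 16:45-19:00 (invert busy blocks within the working day).
Priya free: 09:00-11:30, 11:45-15:15.
Arjun ∩ Keanu: 11:15-15:30.
Arjun ∩ Keanu ∩ Hamid: 11:30-15:30.
Arjun ∩ Keanu ∩ Hamid ∩ Clara: 11:30-15:15.
Arjun ∩ Keanu ∩ Hamid ∩ Clara ∩ Zane: 11:30-15:15.
Arjun ∩ Keanu ∩ Hamid ∩ Clara ∩ Zane ∩ Priya: 11:45-15:15.
That's a single block of 210 minutes.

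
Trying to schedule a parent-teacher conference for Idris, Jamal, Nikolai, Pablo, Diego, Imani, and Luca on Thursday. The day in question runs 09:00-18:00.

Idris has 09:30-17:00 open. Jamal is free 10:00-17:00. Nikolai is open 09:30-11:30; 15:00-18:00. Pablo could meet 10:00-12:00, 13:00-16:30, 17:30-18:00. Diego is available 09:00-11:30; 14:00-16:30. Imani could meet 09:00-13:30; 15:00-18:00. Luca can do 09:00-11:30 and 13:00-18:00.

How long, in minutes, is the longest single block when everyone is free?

Idris ∩ Jamal: 10:00-17:00.
Idris ∩ Jamal ∩ Nikolai: 10:00-11:30, 15:00-17:00.
Idris ∩ Jamal ∩ Nikolai ∩ Pablo: 10:00-11:30, 15:00-16:30.
Idris ∩ Jamal ∩ Nikolai ∩ Pablo ∩ Diego: 10:00-11:30, 15:00-16:30.
Idris ∩ Jamal ∩ Nikolai ∩ Pablo ∩ Diego ∩ Imani: 10:00-11:30, 15:00-16:30.
Idris ∩ Jamal ∩ Nikolai ∩ Pablo ∩ Diego ∩ Imani ∩ Luca: 10:00-11:30, 15:00-16:30.
So the common availability across everyone is 10:00-11:30, 15:00-16:30.
The longest is 10:00-11:30 at 90 minutes.

90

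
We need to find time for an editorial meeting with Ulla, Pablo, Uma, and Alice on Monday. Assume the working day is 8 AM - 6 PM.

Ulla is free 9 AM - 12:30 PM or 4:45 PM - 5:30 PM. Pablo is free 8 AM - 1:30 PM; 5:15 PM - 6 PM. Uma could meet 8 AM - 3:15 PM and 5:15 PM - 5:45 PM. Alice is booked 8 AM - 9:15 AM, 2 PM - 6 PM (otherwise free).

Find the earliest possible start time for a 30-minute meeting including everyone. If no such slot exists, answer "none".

09:15

Ulla free: 09:00-12:30, 16:45-17:30.
Pablo free: 08:00-13:30, 17:15-18:00.
Uma free: 08:00-15:15, 17:15-17:45.
Alice free: 09:15-14:00 (invert busy blocks within the working day).
Ulla ∩ Pablo: 09:00-12:30, 17:15-17:30.
Ulla ∩ Pablo ∩ Uma: 09:00-12:30, 17:15-17:30.
Ulla ∩ Pablo ∩ Uma ∩ Alice: 09:15-12:30.
The first common window of at least 30 minutes is 09:15-12:30, so the earliest start is 09:15.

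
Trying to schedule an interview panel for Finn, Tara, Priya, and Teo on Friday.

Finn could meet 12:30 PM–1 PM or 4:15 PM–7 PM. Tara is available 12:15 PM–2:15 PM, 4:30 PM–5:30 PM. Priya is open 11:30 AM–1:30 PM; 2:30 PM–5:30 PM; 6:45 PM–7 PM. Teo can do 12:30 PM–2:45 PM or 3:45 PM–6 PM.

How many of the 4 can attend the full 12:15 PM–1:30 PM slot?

2

Tara and Priya can make the full 12:15-13:30 slot — that's 2.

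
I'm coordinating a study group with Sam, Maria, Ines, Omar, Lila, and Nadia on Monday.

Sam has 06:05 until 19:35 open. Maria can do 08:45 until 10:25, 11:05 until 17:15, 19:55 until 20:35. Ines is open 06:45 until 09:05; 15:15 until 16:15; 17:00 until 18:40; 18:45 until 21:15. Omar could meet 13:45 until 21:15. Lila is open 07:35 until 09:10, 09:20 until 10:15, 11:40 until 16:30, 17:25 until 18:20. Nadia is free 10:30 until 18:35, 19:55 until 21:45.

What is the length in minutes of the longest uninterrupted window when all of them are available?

60

Sam ∩ Maria: 08:45-10:25, 11:05-17:15.
Sam ∩ Maria ∩ Ines: 08:45-09:05, 15:15-16:15, 17:00-17:15.
Sam ∩ Maria ∩ Ines ∩ Omar: 15:15-16:15, 17:00-17:15.
Sam ∩ Maria ∩ Ines ∩ Omar ∩ Lila: 15:15-16:15.
Sam ∩ Maria ∩ Ines ∩ Omar ∩ Lila ∩ Nadia: 15:15-16:15.
The longest is 15:15-16:15 at 60 minutes.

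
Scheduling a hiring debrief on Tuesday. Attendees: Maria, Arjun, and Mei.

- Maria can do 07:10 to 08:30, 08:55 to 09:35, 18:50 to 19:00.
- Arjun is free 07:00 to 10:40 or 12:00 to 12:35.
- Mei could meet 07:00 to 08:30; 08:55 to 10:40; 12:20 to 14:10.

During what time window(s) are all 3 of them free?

Maria ∩ Arjun: 07:10-08:30, 08:55-09:35.
Maria ∩ Arjun ∩ Mei: 07:10-08:30, 08:55-09:35.

07:10-08:30, 08:55-09:35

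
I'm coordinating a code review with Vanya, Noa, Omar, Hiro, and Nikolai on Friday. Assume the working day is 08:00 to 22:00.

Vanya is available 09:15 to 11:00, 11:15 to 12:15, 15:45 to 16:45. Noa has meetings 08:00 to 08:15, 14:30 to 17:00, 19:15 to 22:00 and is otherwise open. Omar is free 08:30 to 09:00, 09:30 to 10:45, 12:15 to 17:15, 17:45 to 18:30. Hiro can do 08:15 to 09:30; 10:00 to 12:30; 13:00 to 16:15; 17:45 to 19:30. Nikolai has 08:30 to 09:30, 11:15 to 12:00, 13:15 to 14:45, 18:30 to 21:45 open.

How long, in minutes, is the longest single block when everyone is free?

Vanya free: 09:15-11:00, 11:15-12:15, 15:45-16:45.
Noa free: 08:15-14:30, 17:00-19:15 (invert busy blocks within the working day).
Omar free: 08:30-09:00, 09:30-10:45, 12:15-17:15, 17:45-18:30.
Hiro free: 08:15-09:30, 10:00-12:30, 13:00-16:15, 17:45-19:30.
Nikolai free: 08:30-09:30, 11:15-12:00, 13:15-14:45, 18:30-21:45.
Vanya ∩ Noa: 09:15-11:00, 11:15-12:15.
Vanya ∩ Noa ∩ Omar: 09:30-10:45.
Vanya ∩ Noa ∩ Omar ∩ Hiro: 10:00-10:45.
Vanya ∩ Noa ∩ Omar ∩ Hiro ∩ Nikolai: ∅.
There is no time when everyone is free.
No common window exists, so the longest block is 0 minutes.

0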